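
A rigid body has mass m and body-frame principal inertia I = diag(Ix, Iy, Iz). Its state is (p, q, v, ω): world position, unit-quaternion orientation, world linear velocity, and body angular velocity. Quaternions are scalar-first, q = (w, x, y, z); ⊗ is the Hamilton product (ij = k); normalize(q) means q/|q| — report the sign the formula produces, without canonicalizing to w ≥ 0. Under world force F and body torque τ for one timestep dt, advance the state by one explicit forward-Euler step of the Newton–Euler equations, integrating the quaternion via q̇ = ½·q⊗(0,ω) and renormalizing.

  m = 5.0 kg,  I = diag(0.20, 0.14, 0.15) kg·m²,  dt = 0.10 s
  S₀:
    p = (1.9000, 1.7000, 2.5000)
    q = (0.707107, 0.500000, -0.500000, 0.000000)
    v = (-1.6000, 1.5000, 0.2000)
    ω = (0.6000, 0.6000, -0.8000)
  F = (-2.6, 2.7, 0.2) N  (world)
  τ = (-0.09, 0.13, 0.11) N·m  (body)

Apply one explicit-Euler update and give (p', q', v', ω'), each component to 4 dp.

p' = (1.7400, 1.8500, 2.5200)
q' = (0.7059, 0.5403, -0.4580, 0.0017)
v' = (-1.6520, 1.5540, 0.2040)
ω' = (0.5574, 0.7100, -0.7123)

a = (-0.5200, 0.5400, 0.0400)
p' = p + v·dt = (1.7400, 1.8500, 2.5200)
v' = v + a·dt = (-1.6520, 1.5540, 0.2040)
ω×(Iω) gyroscopic = (-0.0048, -0.0240, -0.0216)
α = I⁻¹(τ − ω×Iω) = (-0.4260, 1.1000, 0.8773)
ω' = ω + α·dt = (0.5574, 0.7100, -0.7123)
2q̇ = q⊗(0,ω) = (0.0000000, 0.8242642, 0.8242642, 0.0343144)
updated quaternion q' = (0.7059, 0.5403, -0.4580, 0.0017)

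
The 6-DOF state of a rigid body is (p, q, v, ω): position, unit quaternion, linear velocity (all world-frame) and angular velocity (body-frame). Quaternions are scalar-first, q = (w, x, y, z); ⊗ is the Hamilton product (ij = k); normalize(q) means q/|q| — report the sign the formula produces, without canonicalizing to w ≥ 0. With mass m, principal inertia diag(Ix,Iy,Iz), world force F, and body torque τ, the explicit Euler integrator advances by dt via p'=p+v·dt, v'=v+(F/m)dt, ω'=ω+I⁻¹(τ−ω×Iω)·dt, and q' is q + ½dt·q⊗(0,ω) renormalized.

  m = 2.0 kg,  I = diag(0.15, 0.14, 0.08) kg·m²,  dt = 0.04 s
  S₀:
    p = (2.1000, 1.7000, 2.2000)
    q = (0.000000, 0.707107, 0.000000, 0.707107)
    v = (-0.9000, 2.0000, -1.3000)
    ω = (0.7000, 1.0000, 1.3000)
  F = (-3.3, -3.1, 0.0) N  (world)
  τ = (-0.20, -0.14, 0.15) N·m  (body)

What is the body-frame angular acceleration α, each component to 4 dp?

α = (-0.8133, -1.4550, 1.9625)

ω×(Iω) gyroscopic = (-0.0780, 0.0637, -0.0070)
(τ − ω×Iω)/I = (-0.8133, -1.4550, 1.9625)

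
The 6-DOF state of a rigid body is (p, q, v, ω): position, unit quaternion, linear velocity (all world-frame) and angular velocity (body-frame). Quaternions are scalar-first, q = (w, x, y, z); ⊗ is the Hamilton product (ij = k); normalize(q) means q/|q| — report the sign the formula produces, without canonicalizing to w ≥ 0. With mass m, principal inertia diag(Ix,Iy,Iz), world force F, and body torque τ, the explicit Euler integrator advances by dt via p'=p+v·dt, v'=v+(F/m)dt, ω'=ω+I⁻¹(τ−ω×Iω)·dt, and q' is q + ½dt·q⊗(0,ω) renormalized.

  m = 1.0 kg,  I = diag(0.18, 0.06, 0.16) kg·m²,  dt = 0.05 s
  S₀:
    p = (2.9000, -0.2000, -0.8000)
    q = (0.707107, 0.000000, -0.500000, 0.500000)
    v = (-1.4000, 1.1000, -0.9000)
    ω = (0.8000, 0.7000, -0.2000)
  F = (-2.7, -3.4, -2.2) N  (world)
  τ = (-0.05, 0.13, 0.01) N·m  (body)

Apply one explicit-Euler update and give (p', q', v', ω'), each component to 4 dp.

p + v·dt = (2.8300, -0.1450, -0.8450)
new velocity v' = (-1.5350, 0.9300, -1.0100)
gyro term ω×Iω = (-0.0140, -0.0032, -0.0672)
α = I⁻¹(τ − ω×Iω) = (-0.2000, 2.2200, 0.4825)
ω' = ω + α·dt = (0.7900, 0.8110, -0.1759)
q⊗(0,ω) = (0.4500000, 0.3156856, 0.8949749, 0.2585786)
q + ½dt·q⊗(0,ω), renormalized = (0.7181, 0.0079, -0.4775, 0.5063)

p' = (2.8300, -0.1450, -0.8450)
q' = (0.7181, 0.0079, -0.4775, 0.5063)
v' = (-1.5350, 0.9300, -1.0100)
ω' = (0.7900, 0.8110, -0.1759)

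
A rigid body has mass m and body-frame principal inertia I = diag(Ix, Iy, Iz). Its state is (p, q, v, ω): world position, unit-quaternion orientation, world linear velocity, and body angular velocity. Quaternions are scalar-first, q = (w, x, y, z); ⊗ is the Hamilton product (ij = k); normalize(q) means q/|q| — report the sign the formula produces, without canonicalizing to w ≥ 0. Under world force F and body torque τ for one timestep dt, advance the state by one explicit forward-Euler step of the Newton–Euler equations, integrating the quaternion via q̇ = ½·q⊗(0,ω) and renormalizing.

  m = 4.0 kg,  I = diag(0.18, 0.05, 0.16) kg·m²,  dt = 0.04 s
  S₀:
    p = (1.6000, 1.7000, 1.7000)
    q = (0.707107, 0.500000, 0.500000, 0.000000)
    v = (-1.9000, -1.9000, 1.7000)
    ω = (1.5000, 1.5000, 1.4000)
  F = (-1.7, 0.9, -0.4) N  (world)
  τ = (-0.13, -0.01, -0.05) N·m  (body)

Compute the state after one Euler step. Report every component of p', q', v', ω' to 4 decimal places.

p' = (1.5240, 1.6240, 1.7680)
q' = (0.6762, 0.5345, 0.5066, 0.0198)
v' = (-1.9170, -1.8910, 1.6960)
ω' = (1.4198, 1.4584, 1.4606)

α = I⁻¹(τ − ω×Iω) = (-2.0056, -1.0400, 1.5156)
ω' = ω + α·dt = (1.4198, 1.4584, 1.4606)
2q̇ = q⊗(0,ω) = (-1.5000000, 1.7606605, 0.3606605, 0.9899498)
q + ½dt·q⊗(0,ω), renormalized = (0.6762, 0.5345, 0.5066, 0.0198)
p' = p + v·dt = (1.5240, 1.6240, 1.7680)
v + (F/m)dt = (-1.9170, -1.8910, 1.6960)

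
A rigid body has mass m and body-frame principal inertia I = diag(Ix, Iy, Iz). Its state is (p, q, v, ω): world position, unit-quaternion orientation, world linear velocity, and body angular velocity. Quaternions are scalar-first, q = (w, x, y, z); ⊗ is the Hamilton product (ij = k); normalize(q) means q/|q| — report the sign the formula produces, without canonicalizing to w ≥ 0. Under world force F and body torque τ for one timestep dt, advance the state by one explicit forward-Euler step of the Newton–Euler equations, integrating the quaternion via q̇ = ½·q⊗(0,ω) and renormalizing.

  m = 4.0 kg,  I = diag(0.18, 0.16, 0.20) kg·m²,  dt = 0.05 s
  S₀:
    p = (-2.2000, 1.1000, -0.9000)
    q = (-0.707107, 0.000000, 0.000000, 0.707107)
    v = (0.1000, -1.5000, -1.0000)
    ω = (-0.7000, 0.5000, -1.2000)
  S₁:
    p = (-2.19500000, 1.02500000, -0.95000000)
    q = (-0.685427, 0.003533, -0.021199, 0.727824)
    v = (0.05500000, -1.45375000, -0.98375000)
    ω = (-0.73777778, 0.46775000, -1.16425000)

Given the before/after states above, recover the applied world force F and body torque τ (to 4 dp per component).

velocity change Δv = (-0.04500000, 0.04625000, 0.01625000)
F = m·Δv/dt = (-3.6000, 3.7000, 1.3000)
rate change Δω = (-0.03777778, -0.03225000, 0.03575000)
precession coupling = (-0.0240, -0.0168, 0.0070)
τ = I·(Δω/dt) + ω₀×(Iω₀) = (-0.1600, -0.1200, 0.1500)

F = (-3.6000, 3.7000, 1.3000)
τ = (-0.1600, -0.1200, 0.1500)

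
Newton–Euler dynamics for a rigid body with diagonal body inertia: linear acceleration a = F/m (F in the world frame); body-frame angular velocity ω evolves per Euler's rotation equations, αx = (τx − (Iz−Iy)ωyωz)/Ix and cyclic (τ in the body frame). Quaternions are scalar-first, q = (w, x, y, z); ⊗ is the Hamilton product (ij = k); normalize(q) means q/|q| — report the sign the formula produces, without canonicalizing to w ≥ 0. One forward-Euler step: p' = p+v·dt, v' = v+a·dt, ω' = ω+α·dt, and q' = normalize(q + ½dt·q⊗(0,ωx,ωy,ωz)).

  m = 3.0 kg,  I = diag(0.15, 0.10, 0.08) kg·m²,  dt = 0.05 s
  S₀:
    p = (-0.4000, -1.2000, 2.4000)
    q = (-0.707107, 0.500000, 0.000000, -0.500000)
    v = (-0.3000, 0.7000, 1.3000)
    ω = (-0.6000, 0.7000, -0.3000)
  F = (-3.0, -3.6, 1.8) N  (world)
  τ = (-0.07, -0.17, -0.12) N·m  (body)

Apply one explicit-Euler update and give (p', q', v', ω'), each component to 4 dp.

linear accel F/m = (-1.0000, -1.2000, 0.6000)
p' = p + v·dt = (-0.4150, -1.1650, 2.4650)
v + (F/m)dt = (-0.3500, 0.6400, 1.3300)
angular accel α = (-0.4947, -1.8260, -1.7625)
ω' = ω + α·dt = (-0.6247, 0.6087, -0.3881)
Hamilton product q⊗(0,ω) = (0.1500000, 0.7742642, -0.0449749, 0.5621321)
q' = normalize(q + ½dt·q⊗(0,ω)) = (-0.7032, 0.5192, -0.0011, -0.4858)

p' = (-0.4150, -1.1650, 2.4650)
q' = (-0.7032, 0.5192, -0.0011, -0.4858)
v' = (-0.3500, 0.6400, 1.3300)
ω' = (-0.6247, 0.6087, -0.3881)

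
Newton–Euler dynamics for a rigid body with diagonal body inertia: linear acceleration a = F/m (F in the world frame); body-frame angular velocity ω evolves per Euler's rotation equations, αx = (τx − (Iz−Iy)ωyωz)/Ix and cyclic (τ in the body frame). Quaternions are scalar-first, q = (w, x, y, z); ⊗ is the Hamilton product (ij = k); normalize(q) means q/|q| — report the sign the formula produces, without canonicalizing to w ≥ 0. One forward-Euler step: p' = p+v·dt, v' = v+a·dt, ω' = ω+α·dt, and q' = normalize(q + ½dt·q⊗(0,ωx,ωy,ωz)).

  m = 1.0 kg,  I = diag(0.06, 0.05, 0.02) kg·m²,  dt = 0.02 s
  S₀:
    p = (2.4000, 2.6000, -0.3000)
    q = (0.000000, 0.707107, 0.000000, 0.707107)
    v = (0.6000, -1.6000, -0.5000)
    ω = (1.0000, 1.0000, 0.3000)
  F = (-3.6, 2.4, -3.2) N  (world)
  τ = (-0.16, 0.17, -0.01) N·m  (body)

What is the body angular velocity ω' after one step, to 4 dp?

ω' = (0.9497, 1.0632, 0.3000)

gyro term ω×Iω = (-0.0090, 0.0120, -0.0100)
α = I⁻¹(τ − ω×Iω) = (-2.5167, 3.1600, 0.0000)
ω' = ω + α·dt = (0.9497, 1.0632, 0.3000)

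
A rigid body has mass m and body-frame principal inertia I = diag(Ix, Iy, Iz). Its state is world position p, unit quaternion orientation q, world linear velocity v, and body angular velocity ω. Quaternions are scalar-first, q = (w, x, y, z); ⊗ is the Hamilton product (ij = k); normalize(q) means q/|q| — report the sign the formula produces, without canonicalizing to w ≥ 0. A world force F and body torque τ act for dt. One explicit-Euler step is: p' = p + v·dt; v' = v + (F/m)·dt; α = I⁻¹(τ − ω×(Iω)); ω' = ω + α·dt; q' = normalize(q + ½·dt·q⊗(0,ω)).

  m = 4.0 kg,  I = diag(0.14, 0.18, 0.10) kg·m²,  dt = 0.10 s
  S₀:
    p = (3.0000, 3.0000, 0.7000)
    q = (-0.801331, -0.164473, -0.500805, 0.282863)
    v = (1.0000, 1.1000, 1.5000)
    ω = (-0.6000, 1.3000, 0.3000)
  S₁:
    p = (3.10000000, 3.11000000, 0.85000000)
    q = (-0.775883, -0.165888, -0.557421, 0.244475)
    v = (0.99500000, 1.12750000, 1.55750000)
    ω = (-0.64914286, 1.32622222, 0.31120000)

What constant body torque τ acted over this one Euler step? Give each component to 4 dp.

τ = (-0.1000, 0.0400, -0.0200)

Δω = ω₁−ω₀ = (-0.04914286, 0.02622222, 0.01120000)
precession coupling = (-0.0312, -0.0072, -0.0312)
applied torque τ = (-0.1000, 0.0400, -0.0200)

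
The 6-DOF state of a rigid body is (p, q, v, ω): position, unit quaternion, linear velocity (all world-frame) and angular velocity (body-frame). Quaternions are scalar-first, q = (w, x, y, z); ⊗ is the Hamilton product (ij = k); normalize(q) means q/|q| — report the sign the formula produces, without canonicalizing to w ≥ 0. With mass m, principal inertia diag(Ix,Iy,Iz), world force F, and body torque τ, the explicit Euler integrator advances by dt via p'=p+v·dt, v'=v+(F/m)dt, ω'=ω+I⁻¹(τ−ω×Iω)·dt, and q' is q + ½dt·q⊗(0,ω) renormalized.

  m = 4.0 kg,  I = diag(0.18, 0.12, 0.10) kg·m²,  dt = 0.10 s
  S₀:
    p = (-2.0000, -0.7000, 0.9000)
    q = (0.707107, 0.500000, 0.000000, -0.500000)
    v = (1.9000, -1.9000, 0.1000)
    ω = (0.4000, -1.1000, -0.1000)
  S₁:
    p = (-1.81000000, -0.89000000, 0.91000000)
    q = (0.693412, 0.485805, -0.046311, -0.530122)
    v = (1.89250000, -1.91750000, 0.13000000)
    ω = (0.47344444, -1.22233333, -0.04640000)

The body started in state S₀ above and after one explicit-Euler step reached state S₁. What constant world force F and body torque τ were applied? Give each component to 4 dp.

v₁ − v₀ = (-0.00750000, -0.01750000, 0.03000000)
applied force F = (-0.3000, -0.7000, 1.2000)
rate change Δω = (0.07344444, -0.12233333, 0.05360000)
gyro term ω₀×Iω₀ = (-0.0022, -0.0032, 0.0264)
I·α + gyro = (0.1300, -0.1500, 0.0800)

F = (-0.3000, -0.7000, 1.2000)
τ = (0.1300, -0.1500, 0.0800)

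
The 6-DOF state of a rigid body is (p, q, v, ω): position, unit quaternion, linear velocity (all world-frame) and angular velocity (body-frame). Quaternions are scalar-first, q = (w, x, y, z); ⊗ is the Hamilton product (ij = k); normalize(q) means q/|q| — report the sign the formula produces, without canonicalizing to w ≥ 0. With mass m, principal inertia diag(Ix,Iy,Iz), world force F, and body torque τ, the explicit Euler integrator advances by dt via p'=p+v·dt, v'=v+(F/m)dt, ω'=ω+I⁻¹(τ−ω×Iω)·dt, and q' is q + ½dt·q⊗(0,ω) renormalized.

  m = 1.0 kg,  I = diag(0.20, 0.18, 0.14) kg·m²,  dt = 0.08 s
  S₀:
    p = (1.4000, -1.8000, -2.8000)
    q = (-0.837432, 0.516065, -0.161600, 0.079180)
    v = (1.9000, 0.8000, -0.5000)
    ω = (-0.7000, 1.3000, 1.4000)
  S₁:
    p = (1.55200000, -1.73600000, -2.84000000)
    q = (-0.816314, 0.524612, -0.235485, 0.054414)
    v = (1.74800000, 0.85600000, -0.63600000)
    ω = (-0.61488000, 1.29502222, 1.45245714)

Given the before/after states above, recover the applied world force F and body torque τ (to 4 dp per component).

v₁ − v₀ = (-0.15200000, 0.05600000, -0.13600000)
F = m·Δv/dt = (-1.9000, 0.7000, -1.7000)
ω₁ − ω₀ = (0.08512000, -0.00497778, 0.05245714)
gyro term ω₀×Iω₀ = (-0.0728, -0.0588, 0.0182)
applied torque τ = (0.1400, -0.0700, 0.1100)

F = (-1.9000, 0.7000, -1.7000)
τ = (0.1400, -0.0700, 0.1100)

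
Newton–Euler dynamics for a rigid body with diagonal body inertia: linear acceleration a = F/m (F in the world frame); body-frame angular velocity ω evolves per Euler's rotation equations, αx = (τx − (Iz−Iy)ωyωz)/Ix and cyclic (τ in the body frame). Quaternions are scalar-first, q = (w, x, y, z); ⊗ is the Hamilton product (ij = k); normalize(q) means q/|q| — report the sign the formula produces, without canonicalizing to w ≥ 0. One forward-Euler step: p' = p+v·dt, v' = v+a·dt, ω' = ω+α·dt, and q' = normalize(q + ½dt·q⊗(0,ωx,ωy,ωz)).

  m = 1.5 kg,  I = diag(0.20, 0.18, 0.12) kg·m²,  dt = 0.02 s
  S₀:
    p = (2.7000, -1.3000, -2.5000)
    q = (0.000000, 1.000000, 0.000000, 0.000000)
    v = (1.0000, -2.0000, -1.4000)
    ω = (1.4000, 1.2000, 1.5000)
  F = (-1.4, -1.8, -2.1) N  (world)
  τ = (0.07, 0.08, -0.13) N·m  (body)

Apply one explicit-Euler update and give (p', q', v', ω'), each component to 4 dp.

precession coupling ω×(Iω) = (-0.1080, 0.1680, -0.0336)
(τ − ω×Iω)/I = (0.8900, -0.4889, -0.8033)
ω + α·dt = (1.4178, 1.1902, 1.4839)
Hamilton product q⊗(0,ω) = (-1.4000000, 0.0000000, -1.5000000, 1.2000000)
q + ½dt·q⊗(0,ω), renormalized = (-0.0140, 0.9997, -0.0150, 0.0120)
a = (-0.9333, -1.2000, -1.4000)
p + v·dt = (2.7200, -1.3400, -2.5280)
v' = v + a·dt = (0.9813, -2.0240, -1.4280)

p' = (2.7200, -1.3400, -2.5280)
q' = (-0.0140, 0.9997, -0.0150, 0.0120)
v' = (0.9813, -2.0240, -1.4280)
ω' = (1.4178, 1.1902, 1.4839)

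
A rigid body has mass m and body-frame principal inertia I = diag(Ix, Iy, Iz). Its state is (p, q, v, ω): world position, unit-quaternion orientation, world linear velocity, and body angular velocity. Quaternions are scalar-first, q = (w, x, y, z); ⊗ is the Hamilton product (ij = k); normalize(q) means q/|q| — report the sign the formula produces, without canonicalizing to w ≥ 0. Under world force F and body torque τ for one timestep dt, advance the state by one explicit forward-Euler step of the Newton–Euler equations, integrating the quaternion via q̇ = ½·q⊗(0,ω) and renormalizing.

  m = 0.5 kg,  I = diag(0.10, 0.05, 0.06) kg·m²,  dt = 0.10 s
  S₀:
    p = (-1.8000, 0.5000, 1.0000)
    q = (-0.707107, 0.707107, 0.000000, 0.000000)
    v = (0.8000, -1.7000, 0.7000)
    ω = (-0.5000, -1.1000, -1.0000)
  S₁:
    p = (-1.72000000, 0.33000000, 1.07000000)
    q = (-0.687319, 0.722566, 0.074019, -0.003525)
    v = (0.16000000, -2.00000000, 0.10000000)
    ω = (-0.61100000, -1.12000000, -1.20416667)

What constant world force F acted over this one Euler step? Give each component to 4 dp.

Δv = v₁−v₀ = (-0.64000000, -0.30000000, -0.60000000)
applied force F = (-3.2000, -1.5000, -3.0000)

F = (-3.2000, -1.5000, -3.0000)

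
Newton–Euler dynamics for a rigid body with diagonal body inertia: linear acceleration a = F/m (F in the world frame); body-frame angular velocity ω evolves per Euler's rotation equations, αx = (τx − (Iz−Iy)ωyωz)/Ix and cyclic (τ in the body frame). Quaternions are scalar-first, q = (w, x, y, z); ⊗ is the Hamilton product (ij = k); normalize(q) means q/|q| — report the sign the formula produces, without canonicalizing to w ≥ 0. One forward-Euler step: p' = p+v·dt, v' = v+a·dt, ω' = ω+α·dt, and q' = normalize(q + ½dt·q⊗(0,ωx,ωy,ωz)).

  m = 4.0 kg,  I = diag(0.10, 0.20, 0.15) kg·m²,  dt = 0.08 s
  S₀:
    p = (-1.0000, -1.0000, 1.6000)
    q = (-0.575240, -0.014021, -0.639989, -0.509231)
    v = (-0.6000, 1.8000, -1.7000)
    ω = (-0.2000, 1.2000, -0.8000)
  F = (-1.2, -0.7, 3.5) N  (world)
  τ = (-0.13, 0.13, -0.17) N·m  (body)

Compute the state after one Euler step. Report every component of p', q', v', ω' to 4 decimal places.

a = (-0.3000, -0.1750, 0.8750)
p + v·dt = (-1.0480, -0.8560, 1.4640)
v + (F/m)dt = (-0.6240, 1.7860, -1.6300)
α = I⁻¹(τ − ω×Iω) = (-1.7800, 0.6900, -0.9733)
ω' = ω + α·dt = (-0.3424, 1.2552, -0.8779)
2q̇ = q⊗(0,ω) = (0.3577978, 1.2381164, -0.5996586, 0.3153690)
q' = normalize(q + ½dt·q⊗(0,ω)) = (-0.5600, 0.0354, -0.6629, -0.4958)

p' = (-1.0480, -0.8560, 1.4640)
q' = (-0.5600, 0.0354, -0.6629, -0.4958)
v' = (-0.6240, 1.7860, -1.6300)
ω' = (-0.3424, 1.2552, -0.8779)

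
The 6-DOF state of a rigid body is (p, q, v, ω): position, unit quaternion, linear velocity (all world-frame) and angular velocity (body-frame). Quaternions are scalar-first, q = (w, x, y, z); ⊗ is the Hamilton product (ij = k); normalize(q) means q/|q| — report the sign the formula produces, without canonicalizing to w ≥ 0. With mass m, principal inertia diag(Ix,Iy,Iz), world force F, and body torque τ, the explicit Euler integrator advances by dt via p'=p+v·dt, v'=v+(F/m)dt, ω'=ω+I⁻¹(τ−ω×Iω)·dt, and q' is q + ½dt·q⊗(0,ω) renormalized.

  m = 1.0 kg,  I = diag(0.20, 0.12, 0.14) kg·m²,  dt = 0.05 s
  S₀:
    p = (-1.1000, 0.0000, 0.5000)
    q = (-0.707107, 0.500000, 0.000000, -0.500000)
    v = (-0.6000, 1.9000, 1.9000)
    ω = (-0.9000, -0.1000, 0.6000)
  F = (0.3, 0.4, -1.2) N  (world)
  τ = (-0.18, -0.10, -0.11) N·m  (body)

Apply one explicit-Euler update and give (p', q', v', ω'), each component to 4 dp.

p' = (-1.1300, 0.0950, 0.5950)
q' = (-0.6881, 0.5145, 0.0055, -0.5117)
v' = (-0.5850, 1.9200, 1.8400)
ω' = (-0.9447, -0.1282, 0.5633)

new position p' = (-1.1300, 0.0950, 0.5950)
new velocity v' = (-0.5850, 1.9200, 1.8400)
precession coupling ω×(Iω) = (-0.0012, -0.0324, -0.0072)
α = I⁻¹(τ − ω×Iω) = (-0.8940, -0.5633, -0.7343)
ω + α·dt = (-0.9447, -0.1282, 0.5633)
2q̇ = q⊗(0,ω) = (0.7500000, 0.5863963, 0.2207107, -0.4742642)
q + ½dt·q⊗(0,ω), renormalized = (-0.6881, 0.5145, 0.0055, -0.5117)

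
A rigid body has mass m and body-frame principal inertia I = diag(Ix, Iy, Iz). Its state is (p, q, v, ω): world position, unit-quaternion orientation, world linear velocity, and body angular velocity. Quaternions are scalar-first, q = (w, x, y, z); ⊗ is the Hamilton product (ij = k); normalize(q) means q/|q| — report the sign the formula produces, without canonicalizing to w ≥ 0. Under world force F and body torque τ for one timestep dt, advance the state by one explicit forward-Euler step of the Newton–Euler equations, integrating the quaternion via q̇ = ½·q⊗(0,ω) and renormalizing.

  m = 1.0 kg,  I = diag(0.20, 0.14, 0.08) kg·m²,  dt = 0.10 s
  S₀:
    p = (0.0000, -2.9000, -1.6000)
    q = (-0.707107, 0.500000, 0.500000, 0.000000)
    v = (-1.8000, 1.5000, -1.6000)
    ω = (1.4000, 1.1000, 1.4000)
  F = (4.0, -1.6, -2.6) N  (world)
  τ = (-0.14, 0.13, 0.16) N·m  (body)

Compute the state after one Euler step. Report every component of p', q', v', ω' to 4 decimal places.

angular accel α = (-0.2380, -0.7514, 3.1550)
new body rate ω' = (1.3762, 1.0249, 1.7155)
2q̇ = q⊗(0,ω) = (-1.2500000, -0.2899498, -1.4778177, -1.1399498)
updated quaternion q' = (-0.7647, 0.4824, 0.4234, -0.0566)
linear accel F/m = (4.0000, -1.6000, -2.6000)
p' = p + v·dt = (-0.1800, -2.7500, -1.7600)
new velocity v' = (-1.4000, 1.3400, -1.8600)

p' = (-0.1800, -2.7500, -1.7600)
q' = (-0.7647, 0.4824, 0.4234, -0.0566)
v' = (-1.4000, 1.3400, -1.8600)
ω' = (1.3762, 1.0249, 1.7155)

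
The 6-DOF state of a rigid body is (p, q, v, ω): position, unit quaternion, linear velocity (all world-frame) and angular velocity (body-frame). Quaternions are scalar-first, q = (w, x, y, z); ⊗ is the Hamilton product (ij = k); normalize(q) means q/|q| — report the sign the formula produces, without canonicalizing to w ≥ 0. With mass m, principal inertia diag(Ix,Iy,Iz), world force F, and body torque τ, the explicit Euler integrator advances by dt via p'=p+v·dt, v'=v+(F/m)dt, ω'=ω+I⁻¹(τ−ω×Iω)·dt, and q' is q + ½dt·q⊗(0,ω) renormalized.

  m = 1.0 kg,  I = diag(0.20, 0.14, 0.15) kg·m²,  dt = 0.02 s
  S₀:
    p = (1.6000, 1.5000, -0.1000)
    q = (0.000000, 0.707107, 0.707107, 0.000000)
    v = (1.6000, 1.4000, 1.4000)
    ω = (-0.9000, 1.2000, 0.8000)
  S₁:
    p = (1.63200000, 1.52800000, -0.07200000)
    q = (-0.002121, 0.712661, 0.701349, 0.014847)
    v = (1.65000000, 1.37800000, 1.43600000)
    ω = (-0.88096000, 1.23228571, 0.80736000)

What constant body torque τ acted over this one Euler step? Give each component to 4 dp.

τ = (0.2000, 0.1900, 0.1200)

rate change Δω = (0.01904000, 0.03228571, 0.00736000)
applied torque τ = (0.2000, 0.1900, 0.1200)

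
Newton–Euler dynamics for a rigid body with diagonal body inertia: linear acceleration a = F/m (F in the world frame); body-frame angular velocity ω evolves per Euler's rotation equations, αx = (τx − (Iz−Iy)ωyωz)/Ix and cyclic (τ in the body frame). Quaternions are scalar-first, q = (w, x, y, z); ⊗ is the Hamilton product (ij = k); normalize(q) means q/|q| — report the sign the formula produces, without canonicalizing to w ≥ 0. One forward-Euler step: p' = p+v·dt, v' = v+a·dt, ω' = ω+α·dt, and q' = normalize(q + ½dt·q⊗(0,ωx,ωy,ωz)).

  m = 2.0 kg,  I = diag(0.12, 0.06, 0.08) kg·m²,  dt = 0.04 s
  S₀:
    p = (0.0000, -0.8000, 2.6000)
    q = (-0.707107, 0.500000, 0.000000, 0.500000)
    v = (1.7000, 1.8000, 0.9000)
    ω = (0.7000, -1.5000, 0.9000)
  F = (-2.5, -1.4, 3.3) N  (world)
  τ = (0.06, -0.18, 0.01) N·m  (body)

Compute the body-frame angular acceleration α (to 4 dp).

α = (0.7250, -3.4200, -0.6625)

gyro term ω×Iω = (-0.0270, 0.0252, 0.0630)
α = I⁻¹(τ − ω×Iω) = (0.7250, -3.4200, -0.6625)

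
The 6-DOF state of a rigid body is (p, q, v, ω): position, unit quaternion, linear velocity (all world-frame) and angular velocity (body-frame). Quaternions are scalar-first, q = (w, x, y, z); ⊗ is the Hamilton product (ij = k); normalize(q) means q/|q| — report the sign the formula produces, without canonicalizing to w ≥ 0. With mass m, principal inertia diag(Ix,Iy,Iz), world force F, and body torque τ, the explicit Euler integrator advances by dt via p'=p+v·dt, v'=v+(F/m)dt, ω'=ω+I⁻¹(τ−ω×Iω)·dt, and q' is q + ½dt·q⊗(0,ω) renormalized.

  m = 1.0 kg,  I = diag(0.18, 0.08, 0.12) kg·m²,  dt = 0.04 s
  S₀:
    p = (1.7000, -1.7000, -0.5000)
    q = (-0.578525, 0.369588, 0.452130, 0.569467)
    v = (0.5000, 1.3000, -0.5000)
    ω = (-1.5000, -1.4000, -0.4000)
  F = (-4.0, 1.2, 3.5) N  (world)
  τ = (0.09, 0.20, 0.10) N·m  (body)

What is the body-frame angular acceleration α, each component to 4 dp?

ω×(Iω) gyroscopic = (0.0224, 0.0360, -0.2100)
(τ − ω×Iω)/I = (0.3756, 2.0500, 2.5833)

α = (0.3756, 2.0500, 2.5833)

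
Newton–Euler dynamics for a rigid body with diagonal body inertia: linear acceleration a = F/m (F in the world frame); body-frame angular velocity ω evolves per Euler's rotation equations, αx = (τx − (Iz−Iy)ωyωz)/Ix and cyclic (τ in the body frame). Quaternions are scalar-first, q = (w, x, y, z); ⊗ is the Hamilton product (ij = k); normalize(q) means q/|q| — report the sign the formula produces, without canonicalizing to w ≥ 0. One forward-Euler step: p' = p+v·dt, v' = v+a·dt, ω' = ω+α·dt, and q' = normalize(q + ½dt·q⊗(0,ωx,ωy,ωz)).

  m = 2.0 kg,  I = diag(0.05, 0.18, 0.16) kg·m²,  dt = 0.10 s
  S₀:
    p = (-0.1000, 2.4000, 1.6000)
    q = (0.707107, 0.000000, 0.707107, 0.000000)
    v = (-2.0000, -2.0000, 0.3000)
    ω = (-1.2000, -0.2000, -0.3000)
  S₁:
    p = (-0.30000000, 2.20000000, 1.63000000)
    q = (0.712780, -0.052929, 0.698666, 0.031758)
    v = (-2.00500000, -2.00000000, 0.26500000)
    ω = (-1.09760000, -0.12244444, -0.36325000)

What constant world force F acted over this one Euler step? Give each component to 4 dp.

F = (-0.1000, 0.0000, -0.7000)

Δv = v₁−v₀ = (-0.00500000, 0.00000000, -0.03500000)
m·(v₁−v₀)/dt = (-0.1000, 0.0000, -0.7000)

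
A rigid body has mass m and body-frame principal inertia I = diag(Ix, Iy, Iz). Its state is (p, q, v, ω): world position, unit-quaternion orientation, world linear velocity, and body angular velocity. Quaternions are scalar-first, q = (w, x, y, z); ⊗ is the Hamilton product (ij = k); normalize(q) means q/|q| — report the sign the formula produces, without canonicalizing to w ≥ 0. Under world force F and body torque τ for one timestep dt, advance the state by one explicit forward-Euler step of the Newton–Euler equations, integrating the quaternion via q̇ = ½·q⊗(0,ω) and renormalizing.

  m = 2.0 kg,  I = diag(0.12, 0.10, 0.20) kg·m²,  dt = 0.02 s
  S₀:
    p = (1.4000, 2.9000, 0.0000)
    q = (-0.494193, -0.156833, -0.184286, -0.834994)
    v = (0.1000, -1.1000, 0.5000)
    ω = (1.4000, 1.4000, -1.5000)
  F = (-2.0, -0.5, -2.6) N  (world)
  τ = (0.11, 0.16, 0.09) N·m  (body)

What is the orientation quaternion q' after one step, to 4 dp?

q' = (-0.5018, -0.1493, -0.2052, -0.8269)

2q̇ = q⊗(0,ω) = (-0.7749244, 0.7535504, -2.0961113, 0.7797237)
updated quaternion q' = (-0.5018, -0.1493, -0.2052, -0.8269)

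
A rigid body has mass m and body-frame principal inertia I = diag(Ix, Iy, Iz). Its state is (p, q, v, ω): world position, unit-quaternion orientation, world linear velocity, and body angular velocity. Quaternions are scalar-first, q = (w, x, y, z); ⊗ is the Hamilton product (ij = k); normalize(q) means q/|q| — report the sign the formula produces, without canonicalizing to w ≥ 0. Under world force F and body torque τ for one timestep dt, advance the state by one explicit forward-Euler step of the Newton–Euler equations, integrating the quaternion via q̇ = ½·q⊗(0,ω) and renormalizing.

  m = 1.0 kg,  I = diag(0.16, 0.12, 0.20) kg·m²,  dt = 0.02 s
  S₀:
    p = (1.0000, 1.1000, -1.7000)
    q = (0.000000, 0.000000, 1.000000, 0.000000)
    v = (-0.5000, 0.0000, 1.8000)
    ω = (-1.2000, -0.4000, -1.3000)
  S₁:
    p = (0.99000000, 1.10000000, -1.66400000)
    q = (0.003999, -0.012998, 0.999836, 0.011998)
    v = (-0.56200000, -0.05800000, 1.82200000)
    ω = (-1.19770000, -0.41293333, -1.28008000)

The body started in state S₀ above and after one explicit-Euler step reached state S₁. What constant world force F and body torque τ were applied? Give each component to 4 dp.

Δω = ω₁−ω₀ = (0.00230000, -0.01293333, 0.01992000)
ω₀×(Iω₀) = (0.0416, -0.0624, -0.0192)
I·α + gyro = (0.0600, -0.1400, 0.1800)
v₁ − v₀ = (-0.06200000, -0.05800000, 0.02200000)
m·(v₁−v₀)/dt = (-3.1000, -2.9000, 1.1000)

F = (-3.1000, -2.9000, 1.1000)
τ = (0.0600, -0.1400, 0.1800)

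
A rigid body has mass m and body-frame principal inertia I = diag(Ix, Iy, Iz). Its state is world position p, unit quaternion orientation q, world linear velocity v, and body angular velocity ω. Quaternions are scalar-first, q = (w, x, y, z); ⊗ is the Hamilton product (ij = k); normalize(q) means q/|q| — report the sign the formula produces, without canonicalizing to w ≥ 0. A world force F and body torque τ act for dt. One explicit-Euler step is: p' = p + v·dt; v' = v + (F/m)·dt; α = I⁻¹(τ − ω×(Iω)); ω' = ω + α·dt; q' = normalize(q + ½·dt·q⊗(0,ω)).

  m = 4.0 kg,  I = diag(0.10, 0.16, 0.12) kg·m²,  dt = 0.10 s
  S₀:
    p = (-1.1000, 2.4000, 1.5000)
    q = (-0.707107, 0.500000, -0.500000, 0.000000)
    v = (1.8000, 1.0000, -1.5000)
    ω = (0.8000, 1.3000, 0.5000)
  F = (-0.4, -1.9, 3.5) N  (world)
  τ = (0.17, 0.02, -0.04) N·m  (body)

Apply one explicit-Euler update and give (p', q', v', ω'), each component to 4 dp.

p' = (-0.9200, 2.5000, 1.3500)
q' = (-0.6924, 0.4577, -0.5567, 0.0347)
v' = (1.7900, 0.9525, -1.4125)
ω' = (0.9960, 1.3175, 0.4147)

p + v·dt = (-0.9200, 2.5000, 1.3500)
v' = v + a·dt = (1.7900, 0.9525, -1.4125)
precession coupling ω×(Iω) = (-0.0260, -0.0080, 0.0624)
angular accel α = (1.9600, 0.1750, -0.8533)
new body rate ω' = (0.9960, 1.3175, 0.4147)
q⊗(0,ω) = (0.2500000, -0.8156856, -1.1692391, 0.6964465)
updated quaternion q' = (-0.6924, 0.4577, -0.5567, 0.0347)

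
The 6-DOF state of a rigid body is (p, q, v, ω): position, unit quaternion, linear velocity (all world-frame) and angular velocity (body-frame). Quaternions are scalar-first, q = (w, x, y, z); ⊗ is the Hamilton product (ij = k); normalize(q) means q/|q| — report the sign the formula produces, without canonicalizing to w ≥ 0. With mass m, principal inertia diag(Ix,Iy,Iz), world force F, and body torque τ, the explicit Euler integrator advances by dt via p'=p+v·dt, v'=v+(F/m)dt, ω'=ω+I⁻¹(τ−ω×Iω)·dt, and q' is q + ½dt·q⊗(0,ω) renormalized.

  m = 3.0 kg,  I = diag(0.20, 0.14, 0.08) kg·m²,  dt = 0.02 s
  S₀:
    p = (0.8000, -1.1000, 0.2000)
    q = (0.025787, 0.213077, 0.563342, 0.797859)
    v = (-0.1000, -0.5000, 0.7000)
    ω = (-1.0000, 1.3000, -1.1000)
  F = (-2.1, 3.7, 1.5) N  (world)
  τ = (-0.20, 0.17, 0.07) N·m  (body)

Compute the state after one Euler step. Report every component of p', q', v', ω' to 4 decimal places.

linear accel F/m = (-0.7000, 1.2333, 0.5000)
new position p' = (0.7980, -1.1100, 0.2140)
v' = v + a·dt = (-0.1140, -0.4753, 0.7100)
ω×(Iω) gyroscopic = (0.0858, 0.1320, 0.0780)
(τ − ω×Iω)/I = (-1.4290, 0.2714, -0.1000)
ω + α·dt = (-1.0286, 1.3054, -1.1020)
2q̇ = q⊗(0,ω) = (0.3583773, -1.6826799, -0.5299512, 0.8119764)
updated quaternion q' = (0.0294, 0.1962, 0.5579, 0.8058)

p' = (0.7980, -1.1100, 0.2140)
q' = (0.0294, 0.1962, 0.5579, 0.8058)
v' = (-0.1140, -0.4753, 0.7100)
ω' = (-1.0286, 1.3054, -1.1020)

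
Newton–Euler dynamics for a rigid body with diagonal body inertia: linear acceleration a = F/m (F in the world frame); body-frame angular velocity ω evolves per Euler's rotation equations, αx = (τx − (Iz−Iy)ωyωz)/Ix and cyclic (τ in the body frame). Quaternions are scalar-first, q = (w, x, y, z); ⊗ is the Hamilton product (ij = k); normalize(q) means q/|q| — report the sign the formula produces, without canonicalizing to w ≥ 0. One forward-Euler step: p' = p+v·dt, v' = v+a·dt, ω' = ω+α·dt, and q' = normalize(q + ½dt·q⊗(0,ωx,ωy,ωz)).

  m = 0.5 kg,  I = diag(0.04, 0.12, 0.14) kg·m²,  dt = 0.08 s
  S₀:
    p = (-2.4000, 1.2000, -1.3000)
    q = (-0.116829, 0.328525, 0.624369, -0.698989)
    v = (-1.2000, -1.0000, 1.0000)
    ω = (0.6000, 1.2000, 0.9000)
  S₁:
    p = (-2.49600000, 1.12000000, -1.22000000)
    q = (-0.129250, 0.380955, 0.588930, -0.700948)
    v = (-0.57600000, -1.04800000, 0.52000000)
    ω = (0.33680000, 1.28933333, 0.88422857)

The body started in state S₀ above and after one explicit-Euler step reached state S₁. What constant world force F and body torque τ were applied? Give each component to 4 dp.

F = (3.9000, -0.3000, -3.0000)
τ = (-0.1100, 0.0800, 0.0300)

Δω = ω₁−ω₀ = (-0.26320000, 0.08933333, -0.01577143)
ω₀×(Iω₀) = (0.0216, -0.0540, 0.0576)
I·α + gyro = (-0.1100, 0.0800, 0.0300)
Δv = v₁−v₀ = (0.62400000, -0.04800000, -0.48000000)
F = m·Δv/dt = (3.9000, -0.3000, -3.0000)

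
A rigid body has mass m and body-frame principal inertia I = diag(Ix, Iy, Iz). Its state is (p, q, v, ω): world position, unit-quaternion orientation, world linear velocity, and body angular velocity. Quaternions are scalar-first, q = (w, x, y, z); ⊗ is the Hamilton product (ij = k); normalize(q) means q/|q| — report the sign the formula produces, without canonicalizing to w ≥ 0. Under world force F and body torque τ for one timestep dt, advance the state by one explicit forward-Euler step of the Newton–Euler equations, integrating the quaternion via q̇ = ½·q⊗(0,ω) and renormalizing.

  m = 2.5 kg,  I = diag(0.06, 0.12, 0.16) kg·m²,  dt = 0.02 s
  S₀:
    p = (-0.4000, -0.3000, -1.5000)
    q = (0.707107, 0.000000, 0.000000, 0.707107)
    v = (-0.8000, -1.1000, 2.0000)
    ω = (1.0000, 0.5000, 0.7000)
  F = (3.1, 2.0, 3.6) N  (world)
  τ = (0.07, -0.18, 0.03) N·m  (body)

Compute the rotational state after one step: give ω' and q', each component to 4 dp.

gyro term ω×Iω = (0.0140, -0.0700, 0.0300)
angular accel α = (0.9333, -0.9167, 0.0000)
new body rate ω' = (1.0187, 0.4817, 0.7000)
q⊗(0,ω) = (-0.4949749, 0.3535535, 1.0606605, 0.4949749)
q + ½dt·q⊗(0,ω), renormalized = (0.7021, 0.0035, 0.0106, 0.7120)

ω' = (1.0187, 0.4817, 0.7000)
q' = (0.7021, 0.0035, 0.0106, 0.7120)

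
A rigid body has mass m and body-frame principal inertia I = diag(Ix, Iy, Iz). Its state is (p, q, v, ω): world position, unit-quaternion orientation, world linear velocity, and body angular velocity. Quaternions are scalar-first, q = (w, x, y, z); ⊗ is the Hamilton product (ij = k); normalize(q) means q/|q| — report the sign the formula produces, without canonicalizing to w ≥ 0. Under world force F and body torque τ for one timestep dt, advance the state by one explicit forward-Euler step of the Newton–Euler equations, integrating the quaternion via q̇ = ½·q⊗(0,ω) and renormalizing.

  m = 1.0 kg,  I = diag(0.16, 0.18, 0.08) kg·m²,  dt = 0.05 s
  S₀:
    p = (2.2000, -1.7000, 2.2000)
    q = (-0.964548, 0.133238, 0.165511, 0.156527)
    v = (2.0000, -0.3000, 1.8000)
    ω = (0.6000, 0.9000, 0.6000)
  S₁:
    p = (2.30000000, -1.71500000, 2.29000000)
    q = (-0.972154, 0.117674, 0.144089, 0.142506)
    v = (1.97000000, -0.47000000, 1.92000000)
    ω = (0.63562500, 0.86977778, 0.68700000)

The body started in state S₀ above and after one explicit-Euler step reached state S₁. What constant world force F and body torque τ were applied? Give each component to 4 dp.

ω₁ − ω₀ = (0.03562500, -0.03022222, 0.08700000)
τ = I·(Δω/dt) + ω₀×(Iω₀) = (0.0600, -0.0800, 0.1500)
velocity change Δv = (-0.03000000, -0.17000000, 0.12000000)
F = m·Δv/dt = (-0.6000, -3.4000, 2.4000)

F = (-0.6000, -3.4000, 2.4000)
τ = (0.0600, -0.0800, 0.1500)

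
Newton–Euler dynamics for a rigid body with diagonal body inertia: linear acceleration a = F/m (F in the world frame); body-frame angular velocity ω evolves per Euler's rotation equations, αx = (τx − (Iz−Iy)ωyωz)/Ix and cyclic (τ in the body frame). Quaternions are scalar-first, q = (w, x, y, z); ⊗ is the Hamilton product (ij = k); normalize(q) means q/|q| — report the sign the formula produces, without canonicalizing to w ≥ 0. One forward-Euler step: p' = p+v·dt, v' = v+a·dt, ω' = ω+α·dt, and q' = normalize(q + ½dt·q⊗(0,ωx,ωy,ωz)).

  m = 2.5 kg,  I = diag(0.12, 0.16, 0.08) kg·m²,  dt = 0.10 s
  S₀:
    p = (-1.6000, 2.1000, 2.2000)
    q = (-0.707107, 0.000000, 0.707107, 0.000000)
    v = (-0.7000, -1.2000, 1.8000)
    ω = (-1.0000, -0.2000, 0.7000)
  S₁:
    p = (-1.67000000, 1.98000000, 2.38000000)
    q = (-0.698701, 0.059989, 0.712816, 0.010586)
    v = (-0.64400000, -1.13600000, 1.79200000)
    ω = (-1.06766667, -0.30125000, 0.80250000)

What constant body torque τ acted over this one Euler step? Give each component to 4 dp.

τ = (-0.0700, -0.1900, 0.0900)

Δω = ω₁−ω₀ = (-0.06766667, -0.10125000, 0.10250000)
precession coupling = (0.0112, -0.0280, 0.0080)
I·α + gyro = (-0.0700, -0.1900, 0.0900)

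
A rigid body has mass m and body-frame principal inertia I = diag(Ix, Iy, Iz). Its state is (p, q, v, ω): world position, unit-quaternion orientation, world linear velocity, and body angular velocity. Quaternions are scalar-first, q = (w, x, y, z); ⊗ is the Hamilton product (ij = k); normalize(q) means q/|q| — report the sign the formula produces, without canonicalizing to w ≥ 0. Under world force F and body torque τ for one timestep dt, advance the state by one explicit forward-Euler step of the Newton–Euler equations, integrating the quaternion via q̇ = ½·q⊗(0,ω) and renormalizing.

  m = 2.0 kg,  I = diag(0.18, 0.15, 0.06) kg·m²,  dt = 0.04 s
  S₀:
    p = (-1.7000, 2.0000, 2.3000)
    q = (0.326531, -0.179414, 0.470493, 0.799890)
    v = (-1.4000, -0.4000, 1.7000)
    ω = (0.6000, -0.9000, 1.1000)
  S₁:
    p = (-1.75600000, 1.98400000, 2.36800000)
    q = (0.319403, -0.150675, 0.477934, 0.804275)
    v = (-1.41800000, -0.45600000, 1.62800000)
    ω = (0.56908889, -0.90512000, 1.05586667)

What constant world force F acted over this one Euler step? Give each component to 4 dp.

Δv = v₁−v₀ = (-0.01800000, -0.05600000, -0.07200000)
applied force F = (-0.9000, -2.8000, -3.6000)

F = (-0.9000, -2.8000, -3.6000)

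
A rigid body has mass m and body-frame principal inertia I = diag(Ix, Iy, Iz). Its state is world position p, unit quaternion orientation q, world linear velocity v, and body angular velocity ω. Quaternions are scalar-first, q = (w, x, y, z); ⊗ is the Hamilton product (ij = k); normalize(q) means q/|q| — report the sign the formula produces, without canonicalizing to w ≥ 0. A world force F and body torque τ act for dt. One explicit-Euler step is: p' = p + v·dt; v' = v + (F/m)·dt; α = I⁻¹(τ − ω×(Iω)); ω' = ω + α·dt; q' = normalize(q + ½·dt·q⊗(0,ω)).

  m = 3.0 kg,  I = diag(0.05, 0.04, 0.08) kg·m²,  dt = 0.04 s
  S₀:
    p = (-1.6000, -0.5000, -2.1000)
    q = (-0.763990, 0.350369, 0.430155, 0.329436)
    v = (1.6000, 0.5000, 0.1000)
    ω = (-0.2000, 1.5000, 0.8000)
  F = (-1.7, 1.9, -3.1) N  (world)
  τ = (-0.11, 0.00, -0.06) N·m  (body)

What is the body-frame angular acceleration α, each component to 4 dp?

ω×(Iω) gyroscopic = (0.0480, 0.0048, 0.0030)
angular accel α = (-3.1600, -0.1200, -0.7875)

α = (-3.1600, -0.1200, -0.7875)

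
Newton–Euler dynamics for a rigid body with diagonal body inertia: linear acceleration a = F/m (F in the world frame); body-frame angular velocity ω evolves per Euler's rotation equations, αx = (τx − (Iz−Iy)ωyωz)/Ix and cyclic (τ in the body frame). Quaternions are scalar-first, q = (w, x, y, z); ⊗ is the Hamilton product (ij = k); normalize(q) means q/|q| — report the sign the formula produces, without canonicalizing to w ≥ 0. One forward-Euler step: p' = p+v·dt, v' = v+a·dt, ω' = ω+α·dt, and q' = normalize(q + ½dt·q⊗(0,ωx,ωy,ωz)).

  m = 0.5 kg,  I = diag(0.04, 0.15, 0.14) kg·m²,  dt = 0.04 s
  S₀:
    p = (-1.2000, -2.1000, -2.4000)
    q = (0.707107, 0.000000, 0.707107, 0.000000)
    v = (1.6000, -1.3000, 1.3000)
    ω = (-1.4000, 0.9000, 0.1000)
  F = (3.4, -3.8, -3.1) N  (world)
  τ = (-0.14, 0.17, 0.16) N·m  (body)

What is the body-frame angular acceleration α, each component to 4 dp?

α = (-3.4775, 1.0400, 2.1329)

precession coupling ω×(Iω) = (-0.0009, 0.0140, -0.1386)
α = I⁻¹(τ − ω×Iω) = (-3.4775, 1.0400, 2.1329)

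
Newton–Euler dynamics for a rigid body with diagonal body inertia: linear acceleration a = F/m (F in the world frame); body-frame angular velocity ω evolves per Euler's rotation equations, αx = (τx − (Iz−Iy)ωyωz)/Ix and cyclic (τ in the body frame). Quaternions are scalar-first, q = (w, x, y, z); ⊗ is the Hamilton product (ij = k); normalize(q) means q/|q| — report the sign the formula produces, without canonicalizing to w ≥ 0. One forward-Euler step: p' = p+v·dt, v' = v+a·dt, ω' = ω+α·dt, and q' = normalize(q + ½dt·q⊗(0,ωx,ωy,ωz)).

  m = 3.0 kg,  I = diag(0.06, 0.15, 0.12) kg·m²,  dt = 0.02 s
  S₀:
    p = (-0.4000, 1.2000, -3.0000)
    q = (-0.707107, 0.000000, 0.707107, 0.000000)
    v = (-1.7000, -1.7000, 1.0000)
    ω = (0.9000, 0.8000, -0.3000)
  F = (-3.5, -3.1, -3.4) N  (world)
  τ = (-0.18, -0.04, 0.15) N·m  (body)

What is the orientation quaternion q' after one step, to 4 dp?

q' = (-0.7127, -0.0085, 0.7014, -0.0042)

q⊗(0,ω) = (-0.5656856, -0.8485284, -0.5656856, -0.4242642)
q + ½dt·q⊗(0,ω), renormalized = (-0.7127, -0.0085, 0.7014, -0.0042)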